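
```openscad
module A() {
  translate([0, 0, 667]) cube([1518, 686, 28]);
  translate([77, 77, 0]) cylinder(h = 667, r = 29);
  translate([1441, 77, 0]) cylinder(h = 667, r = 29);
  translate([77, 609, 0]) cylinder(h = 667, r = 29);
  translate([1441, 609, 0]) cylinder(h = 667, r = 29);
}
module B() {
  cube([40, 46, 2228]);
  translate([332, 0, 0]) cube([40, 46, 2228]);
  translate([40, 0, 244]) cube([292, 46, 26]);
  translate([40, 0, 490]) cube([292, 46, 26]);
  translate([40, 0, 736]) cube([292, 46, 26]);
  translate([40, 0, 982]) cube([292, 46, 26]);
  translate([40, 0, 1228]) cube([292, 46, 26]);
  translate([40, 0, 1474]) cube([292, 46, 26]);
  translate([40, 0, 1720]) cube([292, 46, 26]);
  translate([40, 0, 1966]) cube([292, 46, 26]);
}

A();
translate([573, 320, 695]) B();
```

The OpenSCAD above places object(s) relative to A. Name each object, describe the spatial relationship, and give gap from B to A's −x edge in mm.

The ladder's min-x is at 573; the table's min-x is 0; gap = 573 mm.

A is a table. B is a ladder. The ladder is on top of the table, centred. The gap from the ladder to the table's −x edge is 573 mm.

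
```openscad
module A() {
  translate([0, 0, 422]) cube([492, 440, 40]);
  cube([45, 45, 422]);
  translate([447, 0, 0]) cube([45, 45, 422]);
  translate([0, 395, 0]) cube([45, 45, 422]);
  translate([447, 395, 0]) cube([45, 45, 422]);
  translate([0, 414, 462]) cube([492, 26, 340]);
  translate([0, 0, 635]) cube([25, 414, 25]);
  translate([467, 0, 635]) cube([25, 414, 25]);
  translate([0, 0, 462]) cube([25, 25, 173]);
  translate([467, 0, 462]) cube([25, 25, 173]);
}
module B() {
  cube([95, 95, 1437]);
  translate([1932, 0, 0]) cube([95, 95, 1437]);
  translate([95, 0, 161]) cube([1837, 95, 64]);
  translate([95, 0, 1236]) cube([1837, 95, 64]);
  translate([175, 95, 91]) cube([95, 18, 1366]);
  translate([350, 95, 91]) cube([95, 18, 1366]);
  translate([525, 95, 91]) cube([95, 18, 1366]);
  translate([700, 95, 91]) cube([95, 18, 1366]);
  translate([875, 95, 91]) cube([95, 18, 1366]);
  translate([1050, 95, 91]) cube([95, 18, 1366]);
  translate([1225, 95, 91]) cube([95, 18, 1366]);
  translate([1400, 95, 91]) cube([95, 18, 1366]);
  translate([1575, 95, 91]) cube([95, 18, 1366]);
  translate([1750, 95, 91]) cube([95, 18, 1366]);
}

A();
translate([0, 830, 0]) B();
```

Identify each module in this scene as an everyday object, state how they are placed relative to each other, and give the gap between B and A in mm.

A is a chair. B is a fence section. The fence section is on the floor beside the chair on its +y side. The gap between the fence section and the chair is 390 mm.

The fence section's nearest face is 390 mm from the chair's +y face.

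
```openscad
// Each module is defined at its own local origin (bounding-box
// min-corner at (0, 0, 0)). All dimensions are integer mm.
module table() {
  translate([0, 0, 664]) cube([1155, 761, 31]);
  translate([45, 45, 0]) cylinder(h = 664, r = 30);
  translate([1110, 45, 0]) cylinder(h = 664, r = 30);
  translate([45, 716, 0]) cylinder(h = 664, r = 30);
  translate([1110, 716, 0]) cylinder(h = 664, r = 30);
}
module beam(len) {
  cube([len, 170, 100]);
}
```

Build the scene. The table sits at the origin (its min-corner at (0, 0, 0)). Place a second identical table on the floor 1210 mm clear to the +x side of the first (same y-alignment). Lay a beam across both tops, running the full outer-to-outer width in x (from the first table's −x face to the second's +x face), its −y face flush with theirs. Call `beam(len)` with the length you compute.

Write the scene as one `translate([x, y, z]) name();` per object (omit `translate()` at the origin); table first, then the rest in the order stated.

table();
translate([2365, 0, 0]) table();
translate([0, 0, 695]) beam(3520);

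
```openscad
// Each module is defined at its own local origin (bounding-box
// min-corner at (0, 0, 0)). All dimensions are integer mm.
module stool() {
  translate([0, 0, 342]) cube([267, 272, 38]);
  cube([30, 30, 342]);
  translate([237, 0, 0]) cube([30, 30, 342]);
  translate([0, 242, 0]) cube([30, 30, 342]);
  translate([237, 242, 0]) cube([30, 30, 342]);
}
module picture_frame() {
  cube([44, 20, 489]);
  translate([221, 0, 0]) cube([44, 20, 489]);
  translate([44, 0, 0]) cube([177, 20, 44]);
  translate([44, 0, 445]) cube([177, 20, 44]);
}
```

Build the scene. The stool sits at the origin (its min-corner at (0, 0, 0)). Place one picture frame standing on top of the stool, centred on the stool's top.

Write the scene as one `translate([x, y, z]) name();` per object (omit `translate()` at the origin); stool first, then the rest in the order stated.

stool();
translate([1, 126, 380]) picture_frame();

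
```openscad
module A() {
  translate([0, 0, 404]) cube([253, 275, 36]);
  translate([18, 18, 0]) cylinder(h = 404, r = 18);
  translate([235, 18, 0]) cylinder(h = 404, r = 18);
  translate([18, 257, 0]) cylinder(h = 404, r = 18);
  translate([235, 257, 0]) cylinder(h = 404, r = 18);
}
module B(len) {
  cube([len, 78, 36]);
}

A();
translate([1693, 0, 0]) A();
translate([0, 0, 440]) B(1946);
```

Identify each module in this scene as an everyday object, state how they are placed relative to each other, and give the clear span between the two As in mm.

Second stool starts at x = 1693; first ends at x = 253; clear span = 1693 − 253 = 1440 mm.

A is a stool. B is a beam. A beam spans the tops of two stools. The clear span between the two stools is 1440 mm.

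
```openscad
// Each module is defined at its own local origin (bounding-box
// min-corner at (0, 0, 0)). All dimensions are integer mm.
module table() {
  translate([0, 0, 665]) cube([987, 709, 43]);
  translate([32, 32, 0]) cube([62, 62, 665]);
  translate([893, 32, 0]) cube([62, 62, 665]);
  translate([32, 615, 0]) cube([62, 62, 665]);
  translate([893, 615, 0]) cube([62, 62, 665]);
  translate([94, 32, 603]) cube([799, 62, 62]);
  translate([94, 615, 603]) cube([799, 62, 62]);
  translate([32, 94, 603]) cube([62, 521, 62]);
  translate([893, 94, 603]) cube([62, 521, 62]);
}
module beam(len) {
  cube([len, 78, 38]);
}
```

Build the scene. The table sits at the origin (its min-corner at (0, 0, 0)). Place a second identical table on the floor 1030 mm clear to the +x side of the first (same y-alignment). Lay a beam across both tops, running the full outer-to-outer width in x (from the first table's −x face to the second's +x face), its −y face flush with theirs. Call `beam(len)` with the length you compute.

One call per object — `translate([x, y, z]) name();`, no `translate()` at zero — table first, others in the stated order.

table();
translate([2017, 0, 0]) table();
translate([0, 0, 708]) beam(3004);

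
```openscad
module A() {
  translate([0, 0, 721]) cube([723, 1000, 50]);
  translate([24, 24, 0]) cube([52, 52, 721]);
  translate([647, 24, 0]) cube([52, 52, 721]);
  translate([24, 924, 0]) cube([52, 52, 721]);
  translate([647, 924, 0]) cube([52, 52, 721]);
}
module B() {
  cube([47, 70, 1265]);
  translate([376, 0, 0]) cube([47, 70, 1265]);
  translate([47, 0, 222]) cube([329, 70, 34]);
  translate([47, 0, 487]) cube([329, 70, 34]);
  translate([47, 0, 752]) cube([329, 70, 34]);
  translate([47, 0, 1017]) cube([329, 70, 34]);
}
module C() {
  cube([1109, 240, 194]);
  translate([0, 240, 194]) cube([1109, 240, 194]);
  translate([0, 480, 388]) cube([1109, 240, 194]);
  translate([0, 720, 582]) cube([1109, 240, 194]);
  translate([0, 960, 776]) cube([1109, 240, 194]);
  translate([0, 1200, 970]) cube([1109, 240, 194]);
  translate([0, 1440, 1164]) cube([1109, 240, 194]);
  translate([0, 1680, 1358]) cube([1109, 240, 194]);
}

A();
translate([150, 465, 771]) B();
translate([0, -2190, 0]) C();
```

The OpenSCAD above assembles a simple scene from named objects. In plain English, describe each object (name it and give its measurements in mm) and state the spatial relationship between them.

A is a table: top 723 mm (x) × 1000 mm (y), 50 mm thick, upper face at z = 771 mm, on four 52×52 mm square legs, each inset 24 mm from the nearest pair of top edges, running from z = 0 to the bottom of the top.

B is a wooden ladder with two side rails of 47×70 mm section and 1265 mm height, set 423 mm apart overall. Between them run 4 rectangular rungs (70 mm deep, 34 mm thick), front faces flush with the rails' −y face. The bottom of the first rung is 222 mm above the floor and each subsequent rung is 265 mm higher than the one below.

C is a run of 8 identical solid stair steps. Each tread is 1109×240 mm and each step block is 194 mm high. Step 1 rests on the floor; step k is offset from step 1 by (k−1)×240 mm in y and (k−1)×194 mm in z.

The ladder is on top of the table, centred. The staircase is on the floor beside the table on its −y side.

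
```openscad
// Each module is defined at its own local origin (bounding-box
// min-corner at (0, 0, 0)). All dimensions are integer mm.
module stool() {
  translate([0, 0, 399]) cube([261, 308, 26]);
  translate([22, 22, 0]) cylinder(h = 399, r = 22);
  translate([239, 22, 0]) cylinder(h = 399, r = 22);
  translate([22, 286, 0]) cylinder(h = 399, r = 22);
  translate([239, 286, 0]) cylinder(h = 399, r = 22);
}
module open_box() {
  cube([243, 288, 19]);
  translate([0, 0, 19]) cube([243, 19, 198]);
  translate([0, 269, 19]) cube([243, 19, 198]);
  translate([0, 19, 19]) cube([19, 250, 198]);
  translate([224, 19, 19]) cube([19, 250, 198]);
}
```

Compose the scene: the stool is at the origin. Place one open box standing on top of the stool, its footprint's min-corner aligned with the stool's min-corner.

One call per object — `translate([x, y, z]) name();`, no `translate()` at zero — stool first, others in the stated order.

stool();
translate([0, 0, 425]) open_box();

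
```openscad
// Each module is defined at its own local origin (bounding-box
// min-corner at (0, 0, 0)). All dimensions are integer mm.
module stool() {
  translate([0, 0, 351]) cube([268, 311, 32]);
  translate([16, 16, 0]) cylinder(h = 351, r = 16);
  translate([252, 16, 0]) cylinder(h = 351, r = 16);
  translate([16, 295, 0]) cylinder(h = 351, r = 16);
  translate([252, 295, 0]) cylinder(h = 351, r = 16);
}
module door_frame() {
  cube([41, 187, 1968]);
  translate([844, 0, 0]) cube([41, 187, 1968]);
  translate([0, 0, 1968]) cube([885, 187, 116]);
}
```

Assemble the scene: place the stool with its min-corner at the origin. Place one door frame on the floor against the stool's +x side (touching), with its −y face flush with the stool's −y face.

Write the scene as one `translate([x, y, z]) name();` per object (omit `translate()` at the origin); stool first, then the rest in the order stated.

stool();
translate([268, 0, 0]) door_frame();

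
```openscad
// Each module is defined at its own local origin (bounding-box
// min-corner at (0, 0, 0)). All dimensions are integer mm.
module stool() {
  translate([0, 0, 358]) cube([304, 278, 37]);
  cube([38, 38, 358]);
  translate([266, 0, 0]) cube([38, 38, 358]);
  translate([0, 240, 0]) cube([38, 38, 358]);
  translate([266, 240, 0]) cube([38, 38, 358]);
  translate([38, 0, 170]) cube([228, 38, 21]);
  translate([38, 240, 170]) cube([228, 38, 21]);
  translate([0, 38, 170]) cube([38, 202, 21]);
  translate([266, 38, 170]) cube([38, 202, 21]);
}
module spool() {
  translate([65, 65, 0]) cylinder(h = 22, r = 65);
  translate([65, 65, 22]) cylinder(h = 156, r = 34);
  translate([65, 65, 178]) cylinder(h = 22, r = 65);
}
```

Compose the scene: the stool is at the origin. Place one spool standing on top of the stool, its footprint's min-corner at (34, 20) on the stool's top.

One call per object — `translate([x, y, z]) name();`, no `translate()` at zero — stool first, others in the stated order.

stool();
translate([34, 20, 395]) spool();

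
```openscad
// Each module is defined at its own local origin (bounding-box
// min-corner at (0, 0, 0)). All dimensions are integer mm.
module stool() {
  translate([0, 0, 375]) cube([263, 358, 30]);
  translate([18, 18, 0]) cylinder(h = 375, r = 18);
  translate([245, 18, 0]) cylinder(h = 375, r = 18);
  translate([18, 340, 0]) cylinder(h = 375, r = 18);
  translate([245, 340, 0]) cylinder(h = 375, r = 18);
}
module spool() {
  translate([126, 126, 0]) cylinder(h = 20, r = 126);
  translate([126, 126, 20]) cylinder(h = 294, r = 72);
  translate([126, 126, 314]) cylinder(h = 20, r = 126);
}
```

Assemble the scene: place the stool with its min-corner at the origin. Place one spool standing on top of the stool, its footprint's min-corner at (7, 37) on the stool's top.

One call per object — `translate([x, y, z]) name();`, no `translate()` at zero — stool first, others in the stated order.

stool();
translate([7, 37, 405]) spool();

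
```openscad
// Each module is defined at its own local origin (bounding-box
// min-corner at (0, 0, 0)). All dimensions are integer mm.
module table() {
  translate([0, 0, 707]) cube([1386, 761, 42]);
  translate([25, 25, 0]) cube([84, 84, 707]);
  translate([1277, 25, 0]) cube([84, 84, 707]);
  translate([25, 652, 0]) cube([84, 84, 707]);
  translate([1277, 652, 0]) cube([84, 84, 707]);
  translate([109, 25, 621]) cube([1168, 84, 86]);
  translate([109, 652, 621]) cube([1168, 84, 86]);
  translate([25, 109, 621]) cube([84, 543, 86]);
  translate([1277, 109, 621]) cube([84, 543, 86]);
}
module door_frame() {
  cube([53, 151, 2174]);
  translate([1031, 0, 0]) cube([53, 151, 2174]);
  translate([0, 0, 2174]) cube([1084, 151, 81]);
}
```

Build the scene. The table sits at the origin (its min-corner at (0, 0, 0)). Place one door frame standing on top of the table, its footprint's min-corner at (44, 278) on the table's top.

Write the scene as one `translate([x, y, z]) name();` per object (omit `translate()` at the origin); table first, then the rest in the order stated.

table();
translate([44, 278, 749]) door_frame();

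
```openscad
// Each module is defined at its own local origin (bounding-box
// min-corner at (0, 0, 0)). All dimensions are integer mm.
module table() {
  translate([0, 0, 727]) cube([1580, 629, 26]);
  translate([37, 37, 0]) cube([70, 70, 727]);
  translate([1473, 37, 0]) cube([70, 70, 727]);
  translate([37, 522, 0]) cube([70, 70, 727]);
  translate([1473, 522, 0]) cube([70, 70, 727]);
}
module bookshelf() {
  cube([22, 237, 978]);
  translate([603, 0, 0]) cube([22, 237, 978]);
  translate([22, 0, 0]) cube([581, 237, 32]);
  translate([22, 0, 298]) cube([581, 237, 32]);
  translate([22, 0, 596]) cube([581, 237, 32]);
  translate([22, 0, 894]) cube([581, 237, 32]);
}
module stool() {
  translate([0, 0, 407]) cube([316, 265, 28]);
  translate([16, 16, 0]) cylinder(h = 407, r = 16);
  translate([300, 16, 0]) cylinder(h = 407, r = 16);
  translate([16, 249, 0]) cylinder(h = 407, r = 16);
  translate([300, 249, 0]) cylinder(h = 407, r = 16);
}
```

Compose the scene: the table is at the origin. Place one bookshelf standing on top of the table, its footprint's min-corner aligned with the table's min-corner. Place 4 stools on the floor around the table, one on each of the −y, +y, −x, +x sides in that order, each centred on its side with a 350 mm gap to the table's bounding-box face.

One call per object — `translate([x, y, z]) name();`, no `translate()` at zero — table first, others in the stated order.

table();
translate([0, 0, 753]) bookshelf();
translate([632, -615, 0]) stool();
translate([632, 979, 0]) stool();
translate([-666, 182, 0]) stool();
translate([1930, 182, 0]) stool();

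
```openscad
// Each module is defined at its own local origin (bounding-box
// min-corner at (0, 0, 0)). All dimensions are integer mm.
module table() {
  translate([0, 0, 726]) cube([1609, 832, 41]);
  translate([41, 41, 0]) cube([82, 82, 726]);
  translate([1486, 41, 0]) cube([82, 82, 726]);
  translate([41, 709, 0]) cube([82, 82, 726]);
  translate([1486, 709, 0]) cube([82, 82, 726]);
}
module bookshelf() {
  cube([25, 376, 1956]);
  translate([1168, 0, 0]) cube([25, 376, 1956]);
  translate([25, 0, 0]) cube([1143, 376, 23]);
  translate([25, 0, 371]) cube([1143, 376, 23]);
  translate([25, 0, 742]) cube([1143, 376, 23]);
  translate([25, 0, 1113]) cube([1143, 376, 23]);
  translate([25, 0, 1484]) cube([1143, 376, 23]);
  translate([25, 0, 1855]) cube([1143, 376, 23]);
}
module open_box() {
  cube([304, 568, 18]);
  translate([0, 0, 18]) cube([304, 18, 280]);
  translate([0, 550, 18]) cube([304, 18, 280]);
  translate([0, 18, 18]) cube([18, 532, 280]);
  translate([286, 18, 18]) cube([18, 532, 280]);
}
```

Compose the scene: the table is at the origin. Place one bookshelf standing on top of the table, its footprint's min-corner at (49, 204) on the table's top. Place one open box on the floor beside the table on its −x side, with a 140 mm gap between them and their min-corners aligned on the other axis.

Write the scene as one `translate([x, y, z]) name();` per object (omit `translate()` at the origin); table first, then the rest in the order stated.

table();
translate([49, 204, 767]) bookshelf();
translate([-444, 0, 0]) open_box();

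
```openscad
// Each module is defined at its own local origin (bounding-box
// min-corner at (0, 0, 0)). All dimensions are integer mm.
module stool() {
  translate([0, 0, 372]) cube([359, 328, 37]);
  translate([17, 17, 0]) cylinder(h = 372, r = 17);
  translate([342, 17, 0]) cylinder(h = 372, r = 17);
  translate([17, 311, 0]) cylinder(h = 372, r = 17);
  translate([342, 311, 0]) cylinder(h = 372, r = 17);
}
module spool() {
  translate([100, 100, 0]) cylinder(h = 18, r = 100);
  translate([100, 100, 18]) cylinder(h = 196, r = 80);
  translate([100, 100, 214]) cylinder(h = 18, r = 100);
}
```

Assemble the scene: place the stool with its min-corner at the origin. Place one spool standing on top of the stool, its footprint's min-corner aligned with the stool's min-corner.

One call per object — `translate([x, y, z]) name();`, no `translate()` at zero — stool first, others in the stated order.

stool();
translate([0, 0, 409]) spool();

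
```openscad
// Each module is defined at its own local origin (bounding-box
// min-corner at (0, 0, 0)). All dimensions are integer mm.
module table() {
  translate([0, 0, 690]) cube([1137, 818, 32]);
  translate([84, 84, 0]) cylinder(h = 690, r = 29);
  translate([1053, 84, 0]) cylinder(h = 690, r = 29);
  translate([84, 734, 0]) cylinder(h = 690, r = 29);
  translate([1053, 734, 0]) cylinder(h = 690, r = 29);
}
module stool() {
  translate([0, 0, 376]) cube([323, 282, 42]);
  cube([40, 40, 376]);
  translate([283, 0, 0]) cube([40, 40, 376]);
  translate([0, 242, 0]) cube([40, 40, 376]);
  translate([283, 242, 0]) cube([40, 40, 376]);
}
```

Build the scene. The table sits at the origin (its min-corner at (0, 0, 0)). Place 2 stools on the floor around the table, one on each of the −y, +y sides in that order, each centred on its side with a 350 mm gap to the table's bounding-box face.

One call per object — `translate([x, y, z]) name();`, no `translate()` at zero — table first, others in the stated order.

table();
translate([407, -632, 0]) stool();
translate([407, 1168, 0]) stool();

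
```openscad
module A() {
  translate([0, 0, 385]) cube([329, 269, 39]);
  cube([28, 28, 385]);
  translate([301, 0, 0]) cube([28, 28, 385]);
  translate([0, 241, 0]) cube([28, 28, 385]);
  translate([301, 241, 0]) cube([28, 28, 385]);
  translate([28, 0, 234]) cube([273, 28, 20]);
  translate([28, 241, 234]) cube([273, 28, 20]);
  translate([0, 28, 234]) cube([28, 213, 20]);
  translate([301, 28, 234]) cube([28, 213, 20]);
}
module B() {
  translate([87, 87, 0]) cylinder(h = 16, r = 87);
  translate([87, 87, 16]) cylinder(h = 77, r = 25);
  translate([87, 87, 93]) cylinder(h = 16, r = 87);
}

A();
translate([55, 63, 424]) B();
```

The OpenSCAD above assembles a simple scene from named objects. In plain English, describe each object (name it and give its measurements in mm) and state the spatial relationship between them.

A is a four-legged stool. The seat is a 329×269×39 mm slab whose top surface is at z = 424 mm; four square legs, each 28×28 mm in cross-section, run from the floor (z = 0) to the underside of the seat, each flush with a corner of the seat. Four stretchers, 28 mm wide and 20 mm tall, connect adjacent legs with their undersides at z = 234 mm, each running between the inner faces of the legs it joins and aligned with the legs' outer faces on the other axis.

B is a spool: two coaxial disc flanges of radius 87 mm and thickness 16 mm, joined by a core cylinder of radius 25 mm and height 77 mm. The lower flange rests on z = 0 and the three cylinders share a vertical axis.

The spool is on top of the stool.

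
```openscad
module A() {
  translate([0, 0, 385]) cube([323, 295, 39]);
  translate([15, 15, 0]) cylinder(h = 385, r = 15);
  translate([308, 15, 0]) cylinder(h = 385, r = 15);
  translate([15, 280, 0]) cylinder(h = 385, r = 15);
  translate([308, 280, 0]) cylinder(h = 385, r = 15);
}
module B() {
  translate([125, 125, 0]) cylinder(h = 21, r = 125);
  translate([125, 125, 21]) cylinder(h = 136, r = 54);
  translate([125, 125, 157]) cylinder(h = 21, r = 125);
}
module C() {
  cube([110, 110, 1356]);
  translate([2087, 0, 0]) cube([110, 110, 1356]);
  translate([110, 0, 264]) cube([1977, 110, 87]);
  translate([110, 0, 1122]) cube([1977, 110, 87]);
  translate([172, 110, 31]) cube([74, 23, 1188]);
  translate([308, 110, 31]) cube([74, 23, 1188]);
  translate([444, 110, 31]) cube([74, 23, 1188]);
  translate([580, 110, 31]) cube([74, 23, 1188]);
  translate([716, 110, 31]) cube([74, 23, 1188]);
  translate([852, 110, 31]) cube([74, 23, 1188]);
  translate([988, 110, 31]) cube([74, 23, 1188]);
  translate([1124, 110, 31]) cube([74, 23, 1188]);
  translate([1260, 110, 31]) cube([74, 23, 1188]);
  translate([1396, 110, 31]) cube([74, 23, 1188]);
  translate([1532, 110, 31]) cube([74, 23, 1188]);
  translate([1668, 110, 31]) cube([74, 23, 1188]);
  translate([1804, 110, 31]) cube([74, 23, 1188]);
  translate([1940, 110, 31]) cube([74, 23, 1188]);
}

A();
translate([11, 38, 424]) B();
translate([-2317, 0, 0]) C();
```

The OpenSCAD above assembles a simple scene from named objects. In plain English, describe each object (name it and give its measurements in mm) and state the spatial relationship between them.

A is a four-legged stool. The seat is 323×295 mm, 39 mm thick, top at z = 424 mm. It stands on four round legs, each 30 mm in diameter, from z = 0 to the seat underside, each leg's axis is inset half a diameter from the nearest pair of seat edges (so the leg's bounding box is flush with the corner).

B is a spool: two coaxial disc flanges of radius 125 mm and thickness 21 mm, joined by a core cylinder of radius 54 mm and height 136 mm. The lower flange rests on z = 0 and the three cylinders share a vertical axis.

C is a fence section. Two 110×110 mm posts, 1356 mm tall, stand on the floor with a clear span of 1977 mm between their inner faces. Two horizontal rails of 110×87 mm section span the gap between the posts with their undersides at z = 264 mm and z = 1122 mm, flush with the posts' −y face. 14 pickets, each 74 mm wide, 23 mm thick and 1188 mm tall, are fixed to the +y face of the rails with their bottoms at z = 31 mm, evenly spaced across the span with equal gaps (rounded down to the nearest mm) at the −x end and between each pair — any rounding remainder accumulates at the +x end.

The spool is on top of the stool. The fence section is on the floor beside the stool on its −x side.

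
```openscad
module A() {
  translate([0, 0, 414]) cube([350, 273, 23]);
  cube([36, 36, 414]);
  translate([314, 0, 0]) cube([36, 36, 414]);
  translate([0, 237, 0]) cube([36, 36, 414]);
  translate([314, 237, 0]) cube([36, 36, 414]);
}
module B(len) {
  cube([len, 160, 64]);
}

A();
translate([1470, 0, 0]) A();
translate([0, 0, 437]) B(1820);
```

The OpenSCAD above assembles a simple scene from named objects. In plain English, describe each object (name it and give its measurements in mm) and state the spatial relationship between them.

A is a simple wooden stool: a rectangular seat 350 mm (x) by 273 mm (y), 23 mm thick, top face at z = 437 mm, on four square legs, each 36×36 mm in cross-section. The legs rest on z = 0, each flush with a corner of the seat.

B is a rectangular beam 1820 mm long (x), 160 mm deep (y), 64 mm thick (z).

The beam spans the tops of two stools placed 1120 mm apart, resting at z = 437 mm.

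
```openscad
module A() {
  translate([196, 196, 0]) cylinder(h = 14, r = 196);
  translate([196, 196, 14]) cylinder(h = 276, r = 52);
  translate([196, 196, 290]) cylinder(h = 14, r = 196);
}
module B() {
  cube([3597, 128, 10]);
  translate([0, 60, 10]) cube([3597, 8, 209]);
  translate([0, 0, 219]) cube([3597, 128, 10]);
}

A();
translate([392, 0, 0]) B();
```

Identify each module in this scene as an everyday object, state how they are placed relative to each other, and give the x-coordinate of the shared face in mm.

The spool's +x face and the I-beam's −x face are both at x = 392 mm.

A is a spool. B is an I-beam. The I-beam is against the spool's +x side, with their −y faces flush. The x-coordinate of the shared face is 392 mm.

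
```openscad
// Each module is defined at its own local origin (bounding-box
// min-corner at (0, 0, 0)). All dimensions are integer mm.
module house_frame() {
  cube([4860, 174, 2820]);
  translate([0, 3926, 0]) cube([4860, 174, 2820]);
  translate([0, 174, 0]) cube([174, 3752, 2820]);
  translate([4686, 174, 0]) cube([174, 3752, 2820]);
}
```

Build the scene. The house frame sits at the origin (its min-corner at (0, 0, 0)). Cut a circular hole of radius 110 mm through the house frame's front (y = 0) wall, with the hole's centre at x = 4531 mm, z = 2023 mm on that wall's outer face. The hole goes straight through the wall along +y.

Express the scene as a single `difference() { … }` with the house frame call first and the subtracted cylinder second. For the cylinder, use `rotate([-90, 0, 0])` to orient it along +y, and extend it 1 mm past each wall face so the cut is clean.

difference() {
  house_frame();
  translate([4531, -1, 2023]) rotate([-90, 0, 0]) cylinder(h = 176, r = 110);
}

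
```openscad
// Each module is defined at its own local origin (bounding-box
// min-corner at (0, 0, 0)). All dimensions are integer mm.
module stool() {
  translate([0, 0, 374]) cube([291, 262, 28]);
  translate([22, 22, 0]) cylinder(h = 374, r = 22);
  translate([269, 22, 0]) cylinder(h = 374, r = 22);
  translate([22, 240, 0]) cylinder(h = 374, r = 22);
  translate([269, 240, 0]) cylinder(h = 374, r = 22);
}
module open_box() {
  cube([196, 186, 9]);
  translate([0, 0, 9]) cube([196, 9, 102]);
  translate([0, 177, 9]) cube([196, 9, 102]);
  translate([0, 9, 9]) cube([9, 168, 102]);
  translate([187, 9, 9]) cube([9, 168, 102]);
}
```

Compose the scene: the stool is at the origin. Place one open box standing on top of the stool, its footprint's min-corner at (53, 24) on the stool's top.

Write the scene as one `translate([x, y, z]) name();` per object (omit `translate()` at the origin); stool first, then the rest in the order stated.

stool();
translate([53, 24, 402]) open_box();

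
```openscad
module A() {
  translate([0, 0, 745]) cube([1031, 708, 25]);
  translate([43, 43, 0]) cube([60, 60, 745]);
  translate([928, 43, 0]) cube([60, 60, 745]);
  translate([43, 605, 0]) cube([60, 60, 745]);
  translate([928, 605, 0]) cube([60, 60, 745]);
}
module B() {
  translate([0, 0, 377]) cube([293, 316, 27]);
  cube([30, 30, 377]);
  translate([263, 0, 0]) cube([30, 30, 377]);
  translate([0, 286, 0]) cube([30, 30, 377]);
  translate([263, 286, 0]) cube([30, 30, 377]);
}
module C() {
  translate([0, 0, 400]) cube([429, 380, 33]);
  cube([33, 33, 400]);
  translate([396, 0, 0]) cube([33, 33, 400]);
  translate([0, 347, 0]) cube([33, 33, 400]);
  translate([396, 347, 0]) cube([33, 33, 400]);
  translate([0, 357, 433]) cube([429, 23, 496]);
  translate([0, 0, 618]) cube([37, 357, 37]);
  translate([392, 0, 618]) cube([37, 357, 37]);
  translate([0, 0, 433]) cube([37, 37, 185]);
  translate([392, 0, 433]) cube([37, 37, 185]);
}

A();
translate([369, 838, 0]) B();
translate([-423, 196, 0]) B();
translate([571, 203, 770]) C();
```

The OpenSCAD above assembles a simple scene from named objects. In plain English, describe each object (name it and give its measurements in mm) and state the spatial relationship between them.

A is a table with a 1031×708 mm rectangular top, 25 mm thick, top surface at z = 770 mm, supported by four 60×60 mm square legs, each inset 43 mm from the nearest pair of top edges, running from the floor.

B is a four-legged stool. The seat is 293×316 mm, 27 mm thick, top at z = 404 mm. It stands on four square legs, each 30×30 mm in cross-section, from z = 0 to the seat underside, each flush with a corner of the seat.

C is a chair: 429×380 mm seat, 33 mm thick, top at z = 433 mm, on four 33 mm square corner legs flush with the seat edges. A 23 mm thick backrest slab spans the full seat width, extending 496 mm above the seat top, its back face flush with the seat's +y edge. Two armrests of 37×37 mm section run along each side from the seat's front edge to the front of the backrest, top faces 222 mm above the seat top and outer faces flush with the seat's x-edges; a 37×37 mm post under the front of each armrest stands on the seat at the front corner.

Two stools sit around the table at the +y, −x sides. The chair is on top of the table.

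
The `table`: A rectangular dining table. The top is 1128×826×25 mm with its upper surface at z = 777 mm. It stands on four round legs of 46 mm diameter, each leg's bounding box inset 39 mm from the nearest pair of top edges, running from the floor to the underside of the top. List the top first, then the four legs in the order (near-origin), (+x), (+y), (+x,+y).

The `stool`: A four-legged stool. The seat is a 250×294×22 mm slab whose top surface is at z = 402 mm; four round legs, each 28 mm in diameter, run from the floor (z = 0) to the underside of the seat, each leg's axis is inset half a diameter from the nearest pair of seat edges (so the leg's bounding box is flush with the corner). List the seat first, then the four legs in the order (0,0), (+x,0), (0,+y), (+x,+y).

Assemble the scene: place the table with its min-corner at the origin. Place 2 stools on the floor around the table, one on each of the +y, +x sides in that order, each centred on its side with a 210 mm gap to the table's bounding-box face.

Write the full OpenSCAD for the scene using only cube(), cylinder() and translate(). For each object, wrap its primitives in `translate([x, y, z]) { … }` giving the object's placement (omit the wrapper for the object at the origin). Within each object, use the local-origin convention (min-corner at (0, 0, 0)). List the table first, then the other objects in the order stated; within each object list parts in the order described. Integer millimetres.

translate([0, 0, 752]) cube([1128, 826, 25]);
translate([62, 62, 0]) cylinder(h = 752, r = 23);
translate([1066, 62, 0]) cylinder(h = 752, r = 23);
translate([62, 764, 0]) cylinder(h = 752, r = 23);
translate([1066, 764, 0]) cylinder(h = 752, r = 23);
translate([439, 1036, 0]) {
  translate([0, 0, 380]) cube([250, 294, 22]);
  translate([14, 14, 0]) cylinder(h = 380, r = 14);
  translate([236, 14, 0]) cylinder(h = 380, r = 14);
  translate([14, 280, 0]) cylinder(h = 380, r = 14);
  translate([236, 280, 0]) cylinder(h = 380, r = 14);
}
translate([1338, 266, 0]) {
  translate([0, 0, 380]) cube([250, 294, 22]);
  translate([14, 14, 0]) cylinder(h = 380, r = 14);
  translate([236, 14, 0]) cylinder(h = 380, r = 14);
  translate([14, 280, 0]) cylinder(h = 380, r = 14);
  translate([236, 280, 0]) cylinder(h = 380, r = 14);
}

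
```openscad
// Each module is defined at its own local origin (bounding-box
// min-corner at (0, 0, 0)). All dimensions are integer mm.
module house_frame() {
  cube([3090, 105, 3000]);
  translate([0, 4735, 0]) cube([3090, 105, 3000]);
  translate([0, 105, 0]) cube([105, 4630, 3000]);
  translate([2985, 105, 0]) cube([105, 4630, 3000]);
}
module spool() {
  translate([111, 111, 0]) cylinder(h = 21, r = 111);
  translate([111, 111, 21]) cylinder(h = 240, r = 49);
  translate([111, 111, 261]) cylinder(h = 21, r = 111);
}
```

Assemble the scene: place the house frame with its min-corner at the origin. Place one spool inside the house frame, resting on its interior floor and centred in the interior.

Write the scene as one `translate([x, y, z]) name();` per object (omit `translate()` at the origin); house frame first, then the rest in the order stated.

house_frame();
translate([1434, 2309, 0]) spool();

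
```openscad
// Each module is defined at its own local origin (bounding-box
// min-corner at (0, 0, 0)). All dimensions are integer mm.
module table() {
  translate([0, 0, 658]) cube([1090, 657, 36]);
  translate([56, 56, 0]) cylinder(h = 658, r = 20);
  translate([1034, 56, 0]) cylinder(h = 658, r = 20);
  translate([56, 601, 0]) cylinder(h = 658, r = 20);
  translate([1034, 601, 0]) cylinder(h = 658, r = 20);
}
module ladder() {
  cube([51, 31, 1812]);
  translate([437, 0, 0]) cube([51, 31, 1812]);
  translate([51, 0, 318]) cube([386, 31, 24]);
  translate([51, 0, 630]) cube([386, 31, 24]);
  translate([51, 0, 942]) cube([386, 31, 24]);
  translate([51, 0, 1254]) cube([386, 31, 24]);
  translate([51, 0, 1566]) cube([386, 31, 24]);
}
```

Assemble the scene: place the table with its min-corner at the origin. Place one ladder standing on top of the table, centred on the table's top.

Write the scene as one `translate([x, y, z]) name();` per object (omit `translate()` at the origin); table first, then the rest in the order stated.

table();
translate([301, 313, 694]) ladder();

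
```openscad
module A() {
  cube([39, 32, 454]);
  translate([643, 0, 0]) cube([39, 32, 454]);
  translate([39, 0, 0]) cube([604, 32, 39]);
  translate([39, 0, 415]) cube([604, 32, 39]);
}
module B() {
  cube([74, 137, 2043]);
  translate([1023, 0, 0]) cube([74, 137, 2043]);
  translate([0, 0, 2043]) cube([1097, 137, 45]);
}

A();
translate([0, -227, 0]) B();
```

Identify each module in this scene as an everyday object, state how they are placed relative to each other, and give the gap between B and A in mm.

The door frame's nearest face is 90 mm from the picture frame's −y face.

A is a picture frame. B is a door frame. The door frame is on the floor beside the picture frame on its −y side. The gap between the door frame and the picture frame is 90 mm.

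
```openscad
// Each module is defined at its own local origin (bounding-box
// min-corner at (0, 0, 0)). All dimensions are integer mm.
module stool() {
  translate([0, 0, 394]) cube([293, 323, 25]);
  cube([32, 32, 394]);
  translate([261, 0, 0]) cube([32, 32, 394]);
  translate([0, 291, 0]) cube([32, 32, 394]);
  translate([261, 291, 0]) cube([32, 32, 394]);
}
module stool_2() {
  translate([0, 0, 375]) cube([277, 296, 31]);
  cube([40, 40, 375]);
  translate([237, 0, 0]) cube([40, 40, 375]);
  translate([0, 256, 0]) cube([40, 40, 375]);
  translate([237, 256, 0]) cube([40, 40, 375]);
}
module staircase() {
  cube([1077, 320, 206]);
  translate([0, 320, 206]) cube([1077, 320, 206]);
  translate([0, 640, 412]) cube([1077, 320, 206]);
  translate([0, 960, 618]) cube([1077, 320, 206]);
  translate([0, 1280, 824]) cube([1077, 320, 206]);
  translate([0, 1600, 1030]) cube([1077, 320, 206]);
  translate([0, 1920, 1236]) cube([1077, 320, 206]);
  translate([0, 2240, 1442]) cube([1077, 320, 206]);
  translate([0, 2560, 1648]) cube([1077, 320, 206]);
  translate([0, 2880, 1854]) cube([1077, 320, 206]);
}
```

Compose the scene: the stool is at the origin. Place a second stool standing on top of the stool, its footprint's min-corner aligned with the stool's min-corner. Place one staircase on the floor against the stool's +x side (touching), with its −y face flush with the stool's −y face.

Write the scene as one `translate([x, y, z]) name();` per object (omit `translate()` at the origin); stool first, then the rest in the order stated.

stool();
translate([0, 0, 419]) stool_2();
translate([293, 0, 0]) staircase();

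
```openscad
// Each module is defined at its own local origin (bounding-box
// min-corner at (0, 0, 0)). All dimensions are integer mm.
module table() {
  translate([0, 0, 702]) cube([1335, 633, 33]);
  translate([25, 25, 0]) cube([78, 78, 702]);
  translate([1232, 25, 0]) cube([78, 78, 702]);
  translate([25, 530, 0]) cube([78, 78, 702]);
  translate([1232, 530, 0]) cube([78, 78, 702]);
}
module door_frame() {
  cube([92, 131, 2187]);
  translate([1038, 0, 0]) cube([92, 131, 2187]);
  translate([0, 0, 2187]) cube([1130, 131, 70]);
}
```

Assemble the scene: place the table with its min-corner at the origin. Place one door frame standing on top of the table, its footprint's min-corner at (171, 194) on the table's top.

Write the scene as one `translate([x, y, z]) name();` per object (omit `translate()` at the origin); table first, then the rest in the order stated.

table();
translate([171, 194, 735]) door_frame();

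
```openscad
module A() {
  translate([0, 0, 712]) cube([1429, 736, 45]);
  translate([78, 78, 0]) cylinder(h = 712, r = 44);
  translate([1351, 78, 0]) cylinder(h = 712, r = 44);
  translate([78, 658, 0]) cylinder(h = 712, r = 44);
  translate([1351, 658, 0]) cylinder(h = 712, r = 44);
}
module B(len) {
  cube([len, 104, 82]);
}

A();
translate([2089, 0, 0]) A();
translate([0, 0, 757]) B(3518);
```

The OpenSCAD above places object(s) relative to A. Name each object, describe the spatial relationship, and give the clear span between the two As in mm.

A is a table. B is a beam. A beam spans the tops of two tables. The clear span between the two tables is 660 mm.

Second table starts at x = 2089; first ends at x = 1429; clear span = 2089 − 1429 = 660 mm.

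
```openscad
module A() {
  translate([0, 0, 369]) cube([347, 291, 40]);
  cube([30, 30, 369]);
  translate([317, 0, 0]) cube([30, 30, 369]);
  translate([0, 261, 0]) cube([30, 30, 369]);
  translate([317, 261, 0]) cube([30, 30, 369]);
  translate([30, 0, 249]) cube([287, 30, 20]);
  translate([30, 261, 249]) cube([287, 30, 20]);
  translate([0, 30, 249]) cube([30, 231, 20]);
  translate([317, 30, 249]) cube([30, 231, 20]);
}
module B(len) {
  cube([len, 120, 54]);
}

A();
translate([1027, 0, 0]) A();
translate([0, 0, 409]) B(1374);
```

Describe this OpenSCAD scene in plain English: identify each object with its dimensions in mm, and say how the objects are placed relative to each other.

A is a four-legged stool. The seat is a 347×291×40 mm slab whose top surface is at z = 409 mm; four square legs, each 30×30 mm in cross-section, run from the floor (z = 0) to the underside of the seat, each flush with a corner of the seat. Four stretchers, 30 mm wide and 20 mm tall, connect adjacent legs with their undersides at z = 249 mm, each running between the inner faces of the legs it joins and aligned with the legs' outer faces on the other axis.

B is a rectangular beam 1374 mm long (x), 120 mm deep (y), 54 mm thick (z).

The beam spans the tops of two stools placed 680 mm apart, resting at z = 409 mm.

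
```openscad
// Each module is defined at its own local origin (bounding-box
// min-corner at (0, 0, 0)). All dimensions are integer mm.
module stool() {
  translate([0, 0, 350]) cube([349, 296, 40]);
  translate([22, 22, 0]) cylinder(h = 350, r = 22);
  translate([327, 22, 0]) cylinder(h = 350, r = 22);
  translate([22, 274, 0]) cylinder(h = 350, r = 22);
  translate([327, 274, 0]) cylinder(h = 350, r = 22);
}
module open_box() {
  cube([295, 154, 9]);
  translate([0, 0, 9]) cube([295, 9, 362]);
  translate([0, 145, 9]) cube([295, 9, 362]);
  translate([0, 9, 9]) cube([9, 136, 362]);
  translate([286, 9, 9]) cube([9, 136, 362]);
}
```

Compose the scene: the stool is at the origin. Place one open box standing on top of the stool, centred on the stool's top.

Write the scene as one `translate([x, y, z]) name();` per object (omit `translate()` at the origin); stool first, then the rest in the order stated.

stool();
translate([27, 71, 390]) open_box();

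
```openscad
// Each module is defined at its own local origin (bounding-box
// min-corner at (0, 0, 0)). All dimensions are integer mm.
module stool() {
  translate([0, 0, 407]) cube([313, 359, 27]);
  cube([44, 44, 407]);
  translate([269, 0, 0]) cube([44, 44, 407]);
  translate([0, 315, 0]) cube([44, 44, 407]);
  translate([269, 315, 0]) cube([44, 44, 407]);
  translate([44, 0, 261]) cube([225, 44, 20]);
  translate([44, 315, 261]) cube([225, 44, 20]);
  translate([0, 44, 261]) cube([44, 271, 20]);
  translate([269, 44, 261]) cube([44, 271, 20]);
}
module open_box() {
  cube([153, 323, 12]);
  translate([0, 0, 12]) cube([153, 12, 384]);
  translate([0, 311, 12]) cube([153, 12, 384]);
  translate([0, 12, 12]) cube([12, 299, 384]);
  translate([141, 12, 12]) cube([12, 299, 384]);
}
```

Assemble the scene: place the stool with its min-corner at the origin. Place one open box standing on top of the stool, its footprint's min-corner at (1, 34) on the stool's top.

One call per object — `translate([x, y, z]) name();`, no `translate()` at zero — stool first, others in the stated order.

stool();
translate([1, 34, 434]) open_box();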